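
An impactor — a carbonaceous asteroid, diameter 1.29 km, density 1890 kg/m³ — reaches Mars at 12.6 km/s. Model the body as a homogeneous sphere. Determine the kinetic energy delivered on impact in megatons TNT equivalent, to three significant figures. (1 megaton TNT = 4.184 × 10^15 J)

E ≈ 40300 Mt TNT

d = 1290 m; v = 12600 m/s.
Mass m = (π/6) ρ d³ = (π/6) × 1890 × (1290)³ = 2.124 × 10^12 kg
E = ½ m v² = 0.5 × 2.124 × 10^12 × (12600)² = 1.686 × 10^20 J
   = 1.686 × 10^20 / 4.184×10^15 = 40296 Mt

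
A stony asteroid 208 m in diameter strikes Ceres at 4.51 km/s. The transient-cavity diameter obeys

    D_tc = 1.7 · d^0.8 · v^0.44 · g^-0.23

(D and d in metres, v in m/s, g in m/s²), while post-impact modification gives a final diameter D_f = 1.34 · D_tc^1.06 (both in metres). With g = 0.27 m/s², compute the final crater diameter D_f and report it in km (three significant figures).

v = 4510 m/s.
d^0.8 = 208^0.8 = 71.52
v^0.44 = 4510^0.44 = 40.54
g^-0.23 = 0.27^-0.23 = 1.351
D_tc = 1.7 × 71.52 × 40.54 × 1.351 = 6659 m
D_f = 1.34 × (6659)^1.06 = 15133 m
     = 15.13 km

D_f ≈ 15.1 km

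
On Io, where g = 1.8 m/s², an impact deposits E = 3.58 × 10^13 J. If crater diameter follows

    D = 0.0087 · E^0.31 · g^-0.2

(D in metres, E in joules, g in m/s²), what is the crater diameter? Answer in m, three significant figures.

D ≈ 123 m

E^0.31 = (3.58 × 10^13)^0.31 = 1.591 × 10^4
g^-0.2 = 1.8^-0.2 = 0.8891
D = 0.0087 × 1.591 × 10^4 × 0.8891 = 123.1 m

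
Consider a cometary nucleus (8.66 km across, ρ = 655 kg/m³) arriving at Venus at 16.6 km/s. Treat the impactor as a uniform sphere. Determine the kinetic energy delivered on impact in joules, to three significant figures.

E ≈ 3.07 × 10^22 J

d = 8660 m; v = 16600 m/s.
Mass m = (π/6) ρ d³ = (π/6) × 655 × (8660)³ = 2.227 × 10^14 kg
E = ½ m v² = 0.5 × 2.227 × 10^14 × (16600)² = 3.068 × 10^22 J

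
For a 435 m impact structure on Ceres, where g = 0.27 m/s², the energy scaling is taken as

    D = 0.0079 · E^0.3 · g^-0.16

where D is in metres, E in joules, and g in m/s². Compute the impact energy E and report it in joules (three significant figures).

E ≈ 3.16 × 10^15 J

Rearranging: E = [D / (0.0079 · g^-0.16)]^(1/0.3).
g^-0.16 = 0.27^-0.16 = 1.233
D / (0.0079 × 1.233) = 435 / (9.741 × 10^-3) = 4.466 × 10^4
E = (4.466 × 10^4)^3.3333 = 3.159 × 10^15 J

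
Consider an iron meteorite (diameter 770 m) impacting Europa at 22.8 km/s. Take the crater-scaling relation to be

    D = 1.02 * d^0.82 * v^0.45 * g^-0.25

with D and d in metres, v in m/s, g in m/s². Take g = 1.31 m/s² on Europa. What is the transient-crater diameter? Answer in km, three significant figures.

D ≈ 20.3 km

In SI units: v = 22800 m/s.
d^0.82 = 770^0.82 = 232.8
v^0.45 = 22800^0.45 = 91.43
g^-0.25 = 1.31^-0.25 = 0.9347
D = 1.02 × 232.8 × 91.43 × 0.9347 = 20293 m
   = 20.29 km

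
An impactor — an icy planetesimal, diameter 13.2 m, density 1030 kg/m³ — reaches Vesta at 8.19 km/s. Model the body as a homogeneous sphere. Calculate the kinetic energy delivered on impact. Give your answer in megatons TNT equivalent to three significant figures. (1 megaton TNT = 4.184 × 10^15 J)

E ≈ 9.94 × 10^-3 Mt TNT

v = 8190 m/s.
Mass m = (π/6) ρ d³ = (π/6) × 1030 × (13.2)³ = 1.240 × 10^6 kg
E = ½ m v² = 0.5 × 1.240 × 10^6 × (8190)² = 4.159 × 10^13 J
   = 4.159 × 10^13 / 4.184×10^15 = 9.940 × 10^-3 Mt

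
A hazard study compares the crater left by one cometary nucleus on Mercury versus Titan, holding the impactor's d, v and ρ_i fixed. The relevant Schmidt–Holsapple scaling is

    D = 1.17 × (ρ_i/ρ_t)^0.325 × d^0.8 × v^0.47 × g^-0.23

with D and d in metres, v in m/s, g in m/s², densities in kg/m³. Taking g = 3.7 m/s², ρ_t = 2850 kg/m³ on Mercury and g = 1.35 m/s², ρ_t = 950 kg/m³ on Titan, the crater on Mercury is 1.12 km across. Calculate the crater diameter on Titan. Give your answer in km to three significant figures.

The impactor-only factors (d, v, ρ_i) cancel in the ratio, leaving D_Titan/D_Mercury = (g_Titan/g_Mercury)^-0.23 · (ρ_t,Mercury/ρ_t,Titan)^0.325.
(1.35/3.7)^-0.23 = 0.3649^-0.23 = 1.261
(2850/950)^0.325 = 3.000^0.325 = 1.429
Ratio = 1.261 × 1.429 = 1.802
D_Titan = 1.802 × 1.12 km = 2.02 km

D ≈ 2.02 km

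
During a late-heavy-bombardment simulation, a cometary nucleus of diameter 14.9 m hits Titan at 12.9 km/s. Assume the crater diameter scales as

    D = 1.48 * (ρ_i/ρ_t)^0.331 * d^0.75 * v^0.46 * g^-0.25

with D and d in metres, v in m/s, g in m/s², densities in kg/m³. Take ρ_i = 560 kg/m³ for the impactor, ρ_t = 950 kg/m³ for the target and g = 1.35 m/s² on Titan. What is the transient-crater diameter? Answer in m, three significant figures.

In SI units: v = 12900 m/s.
(ρ_i/ρ_t)^0.331 = (560/950)^0.331 = 0.8395
d^0.75 = 14.9^0.75 = 7.584
v^0.46 = 12900^0.46 = 77.78
g^-0.25 = 1.35^-0.25 = 0.9277
D = 1.48 × 0.8395 × 7.584 × 77.78 × 0.9277 = 679.9 m

D ≈ 680 m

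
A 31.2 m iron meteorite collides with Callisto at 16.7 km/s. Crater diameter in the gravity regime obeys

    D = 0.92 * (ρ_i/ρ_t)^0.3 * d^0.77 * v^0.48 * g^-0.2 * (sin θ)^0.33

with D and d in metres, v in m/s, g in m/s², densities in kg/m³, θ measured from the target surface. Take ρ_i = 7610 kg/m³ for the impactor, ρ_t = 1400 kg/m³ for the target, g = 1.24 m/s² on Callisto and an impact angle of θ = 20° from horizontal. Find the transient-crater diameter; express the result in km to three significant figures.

In SI units: v = 16700 m/s.
(ρ_i/ρ_t)^0.3 = (7610/1400)^0.3 = 1.662
d^0.77 = 31.2^0.77 = 14.14
v^0.48 = 16700^0.48 = 106.4
g^-0.2 = 1.24^-0.2 = 0.9579
(sin 20°)^0.33 = 0.3420^0.33 = 0.7018
D = 0.92 × 1.662 × 14.14 × 106.4 × 0.9579 × 0.7018 = 1546 m
   = 1.546 km

D ≈ 1.55 km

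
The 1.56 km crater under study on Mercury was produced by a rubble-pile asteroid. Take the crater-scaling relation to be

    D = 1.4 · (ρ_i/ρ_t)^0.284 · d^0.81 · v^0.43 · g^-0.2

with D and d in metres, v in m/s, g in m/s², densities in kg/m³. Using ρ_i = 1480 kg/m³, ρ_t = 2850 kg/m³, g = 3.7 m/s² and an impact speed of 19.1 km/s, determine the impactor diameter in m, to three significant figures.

Rearranging for d: d = [D / (1.4 · (1480/2850)^0.284 · 19100^0.43 · 3.7^-0.2)]^(1/0.81).
D = 1560 m.
(1480/2850)^0.284 = 0.8302
19100^0.43 = 69.32
3.7^-0.2 = 0.7698
Denominator = 1.4 × 0.8302 × 69.32 × 0.7698 = 62.02
D / 62.02 = 1560 / 62.02 = 25.15
d = 25.15^(1/0.81) = 25.15^1.2346 = 53.59 m

d ≈ 53.6 m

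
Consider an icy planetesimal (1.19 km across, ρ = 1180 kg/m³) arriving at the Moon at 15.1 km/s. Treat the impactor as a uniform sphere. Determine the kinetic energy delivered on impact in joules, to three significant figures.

d = 1190 m; v = 15100 m/s.
Mass m = (π/6) ρ d³ = (π/6) × 1180 × (1190)³ = 1.041 × 10^12 kg
E = ½ m v² = 0.5 × 1.041 × 10^12 × (15100)² = 1.187 × 10^20 J

E ≈ 1.19 × 10^20 J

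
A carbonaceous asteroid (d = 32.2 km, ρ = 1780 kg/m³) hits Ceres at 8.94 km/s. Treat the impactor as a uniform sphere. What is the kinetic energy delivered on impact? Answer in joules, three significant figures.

d = 32200 m; v = 8940 m/s.
Mass m = (π/6) ρ d³ = (π/6) × 1780 × (32200)³ = 3.112 × 10^16 kg
E = ½ m v² = 0.5 × 3.112 × 10^16 × (8940)² = 1.244 × 10^24 J

E ≈ 1.24 × 10^24 J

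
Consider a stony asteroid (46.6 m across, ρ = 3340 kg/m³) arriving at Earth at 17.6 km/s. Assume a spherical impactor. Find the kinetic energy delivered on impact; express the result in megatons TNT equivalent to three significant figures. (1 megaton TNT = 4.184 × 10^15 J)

v = 17600 m/s.
Mass m = (π/6) ρ d³ = (π/6) × 3340 × (46.6)³ = 1.770 × 10^8 kg
E = ½ m v² = 0.5 × 1.770 × 10^8 × (17600)² = 2.741 × 10^16 J
   = 2.741 × 10^16 / 4.184×10^15 = 6.551 Mt

E ≈ 6.55 Mt TNT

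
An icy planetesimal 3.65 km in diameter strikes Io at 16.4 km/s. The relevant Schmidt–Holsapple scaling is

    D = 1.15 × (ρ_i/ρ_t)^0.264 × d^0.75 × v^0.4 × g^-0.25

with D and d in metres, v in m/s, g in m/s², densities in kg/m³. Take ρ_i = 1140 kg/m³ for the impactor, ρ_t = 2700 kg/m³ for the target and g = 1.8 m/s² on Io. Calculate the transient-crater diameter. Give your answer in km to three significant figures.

In SI units: d = 3650 m, v = 16400 m/s.
(ρ_i/ρ_t)^0.264 = (1140/2700)^0.264 = 0.7964
d^0.75 = 3650^0.75 = 469.6
v^0.4 = 16400^0.4 = 48.52
g^-0.25 = 1.8^-0.25 = 0.8633
D = 1.15 × 0.7964 × 469.6 × 48.52 × 0.8633 = 18015 m
   = 18.02 km

D ≈ 18.0 km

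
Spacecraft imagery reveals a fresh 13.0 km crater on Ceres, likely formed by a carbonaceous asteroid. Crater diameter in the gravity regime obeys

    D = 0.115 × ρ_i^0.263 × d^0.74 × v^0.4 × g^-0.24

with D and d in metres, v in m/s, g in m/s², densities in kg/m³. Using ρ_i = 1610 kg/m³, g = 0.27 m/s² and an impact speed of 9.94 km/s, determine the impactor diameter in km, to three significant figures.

Rearranging for d: d = [D / (0.115 · 1610^0.263 · 9940^0.4 · 0.27^-0.24)]^(1/0.74).
D = 13000 m.
1610^0.263 = 6.973
9940^0.4 = 39.71
0.27^-0.24 = 1.369
Denominator = 0.115 × 6.973 × 39.71 × 1.369 = 43.59
D / 43.59 = 13000 / 43.59 = 298.2
d = 298.2^(1/0.74) = 298.2^1.3514 = 2208 m

d ≈ 2.21 km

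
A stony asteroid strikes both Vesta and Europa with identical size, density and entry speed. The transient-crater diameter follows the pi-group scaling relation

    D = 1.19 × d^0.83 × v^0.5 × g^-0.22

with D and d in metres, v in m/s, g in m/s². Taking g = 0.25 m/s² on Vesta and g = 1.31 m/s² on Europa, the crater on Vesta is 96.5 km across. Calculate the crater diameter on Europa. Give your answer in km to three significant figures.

D ≈ 67.0 km

All impactor-dependent factors cancel in the ratio, leaving D_Europa/D_Vesta = (g_Europa/g_Vesta)^-0.22.
(1.31/0.25)^-0.22 = 5.240^-0.22 = 0.6946
D_Europa = 0.6946 × 96.5 km = 67.0 km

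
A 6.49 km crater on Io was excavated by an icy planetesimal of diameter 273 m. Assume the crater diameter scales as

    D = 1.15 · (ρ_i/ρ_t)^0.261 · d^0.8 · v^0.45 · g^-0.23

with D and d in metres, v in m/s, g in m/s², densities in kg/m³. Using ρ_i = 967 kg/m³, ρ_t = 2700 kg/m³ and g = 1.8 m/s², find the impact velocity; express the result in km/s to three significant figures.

v ≈ 24.8 km/s

Rearranging for v: v = [D / (1.15 · (967/2700)^0.261 · 273^0.8 · 1.8^-0.23)]^(1/0.45).
D = 6490 m.
(967/2700)^0.261 = 0.7649
273^0.8 = 88.91
1.8^-0.23 = 0.8735
Denominator = 1.15 × 0.7649 × 88.91 × 0.8735 = 68.31
D / 68.31 = 6490 / 68.31 = 95.01
v = 95.01^(1/0.45) = 95.01^2.2222 = 24831 m/s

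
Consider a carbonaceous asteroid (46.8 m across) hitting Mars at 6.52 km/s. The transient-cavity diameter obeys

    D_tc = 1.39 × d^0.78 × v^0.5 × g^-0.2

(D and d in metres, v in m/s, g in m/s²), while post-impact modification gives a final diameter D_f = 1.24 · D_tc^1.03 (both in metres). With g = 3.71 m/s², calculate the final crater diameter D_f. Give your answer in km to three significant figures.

v = 6520 m/s.
d^0.78 = 46.8^0.78 = 20.08
v^0.5 = 6520^0.5 = 80.75
g^-0.2 = 3.71^-0.2 = 0.7694
D_tc = 1.39 × 20.08 × 80.75 × 0.7694 = 1734 m
D_f = 1.24 × (1734)^1.03 = 2689 m
     = 2.689 km

D_f ≈ 2.69 km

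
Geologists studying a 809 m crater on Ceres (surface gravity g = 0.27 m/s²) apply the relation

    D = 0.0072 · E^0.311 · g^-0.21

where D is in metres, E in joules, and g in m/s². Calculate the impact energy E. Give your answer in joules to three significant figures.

Rearranging: E = [D / (0.0072 · g^-0.21)]^(1/0.311).
g^-0.21 = 0.27^-0.21 = 1.316
D / (0.0072 × 1.316) = 809 / (9.475 × 10^-3) = 8.538 × 10^4
E = (8.538 × 10^4)^3.2154 = 7.183 × 10^15 J

E ≈ 7.18 × 10^15 J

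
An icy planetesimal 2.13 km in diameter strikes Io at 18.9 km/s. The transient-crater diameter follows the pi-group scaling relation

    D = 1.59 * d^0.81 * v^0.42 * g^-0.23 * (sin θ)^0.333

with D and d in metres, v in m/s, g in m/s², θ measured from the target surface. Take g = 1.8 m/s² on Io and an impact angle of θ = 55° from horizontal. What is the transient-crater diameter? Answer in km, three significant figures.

D ≈ 40.4 km

In SI units: d = 2130 m, v = 18900 m/s.
d^0.81 = 2130^0.81 = 496.6
v^0.42 = 18900^0.42 = 62.53
g^-0.23 = 1.8^-0.23 = 0.8735
(sin 55°)^0.333 = 0.8192^0.333 = 0.9357
D = 1.59 × 496.6 × 62.53 × 0.8735 × 0.9357 = 40354 m
   = 40.35 km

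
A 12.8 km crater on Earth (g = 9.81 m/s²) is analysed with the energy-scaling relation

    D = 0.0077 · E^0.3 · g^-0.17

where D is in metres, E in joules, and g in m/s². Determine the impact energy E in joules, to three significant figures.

Rearranging: E = [D / (0.0077 · g^-0.17)]^(1/0.3).
D = 12800 m.
g^-0.17 = 9.81^-0.17 = 0.6783
D / (0.0077 × 0.6783) = 12800 / (5.223 × 10^-3) = 2.451 × 10^6
E = (2.451 × 10^6)^3.3333 = 1.984 × 10^21 J

E ≈ 1.98 × 10^21 J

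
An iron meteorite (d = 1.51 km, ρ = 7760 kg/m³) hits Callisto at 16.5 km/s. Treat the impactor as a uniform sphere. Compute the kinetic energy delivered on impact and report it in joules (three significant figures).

E ≈ 1.90 × 10^21 J

d = 1510 m; v = 16500 m/s.
Mass m = (π/6) ρ d³ = (π/6) × 7760 × (1510)³ = 1.399 × 10^13 kg
E = ½ m v² = 0.5 × 1.399 × 10^13 × (16500)² = 1.904 × 10^21 J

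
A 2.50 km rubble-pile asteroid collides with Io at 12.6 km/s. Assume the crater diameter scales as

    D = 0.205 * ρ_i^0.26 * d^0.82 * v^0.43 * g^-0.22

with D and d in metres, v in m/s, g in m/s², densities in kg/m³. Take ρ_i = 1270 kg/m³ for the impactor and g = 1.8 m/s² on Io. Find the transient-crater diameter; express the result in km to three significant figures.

D ≈ 40.9 km

In SI units: d = 2500 m, v = 12600 m/s.
ρ_i^0.26 = 1270^0.26 = 6.412
d^0.82 = 2500^0.82 = 611.4
v^0.43 = 12600^0.43 = 57.96
g^-0.22 = 1.8^-0.22 = 0.8787
D = 0.205 × 6.412 × 611.4 × 57.96 × 0.8787 = 40930 m
   = 40.93 km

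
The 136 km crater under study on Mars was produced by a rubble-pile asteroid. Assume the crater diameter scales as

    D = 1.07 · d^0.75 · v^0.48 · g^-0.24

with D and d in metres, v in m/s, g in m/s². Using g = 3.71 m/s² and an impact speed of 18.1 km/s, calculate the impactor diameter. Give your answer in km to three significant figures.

Rearranging for d: d = [D / (1.07 · 18100^0.48 · 3.71^-0.24)]^(1/0.75).
D = 136000 m.
18100^0.48 = 110.6
3.71^-0.24 = 0.7300
Denominator = 1.07 × 110.6 × 0.7300 = 86.39
D / 86.39 = 136000 / 86.39 = 1574
d = 1574^(1/0.75) = 1574^1.3333 = 18305 m

d ≈ 18.3 km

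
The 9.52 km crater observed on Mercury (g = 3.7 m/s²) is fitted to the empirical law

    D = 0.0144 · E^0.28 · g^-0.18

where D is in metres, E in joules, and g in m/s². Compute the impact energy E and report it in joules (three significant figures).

E ≈ 1.42 × 10^21 J

Rearranging: E = [D / (0.0144 · g^-0.18)]^(1/0.28).
D = 9520 m.
g^-0.18 = 3.7^-0.18 = 0.7902
D / (0.0144 × 0.7902) = 9520 / (0.01138) = 8.366 × 10^5
E = (8.366 × 10^5)^3.5714 = 1.418 × 10^21 J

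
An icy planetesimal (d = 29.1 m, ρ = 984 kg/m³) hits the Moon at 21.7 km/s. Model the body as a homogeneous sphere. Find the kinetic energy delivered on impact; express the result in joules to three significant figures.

v = 21700 m/s.
Mass m = (π/6) ρ d³ = (π/6) × 984 × (29.1)³ = 1.270 × 10^7 kg
E = ½ m v² = 0.5 × 1.270 × 10^7 × (21700)² = 2.990 × 10^15 J

E ≈ 2.99 × 10^15 J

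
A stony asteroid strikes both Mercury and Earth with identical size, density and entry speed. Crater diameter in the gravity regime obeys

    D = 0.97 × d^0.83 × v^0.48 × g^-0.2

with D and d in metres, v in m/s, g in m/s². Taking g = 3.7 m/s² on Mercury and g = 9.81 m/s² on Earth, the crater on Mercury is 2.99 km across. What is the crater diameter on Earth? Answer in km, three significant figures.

All impactor-dependent factors cancel in the ratio, leaving D_Earth/D_Mercury = (g_Earth/g_Mercury)^-0.2.
(9.81/3.7)^-0.2 = 2.651^-0.2 = 0.8228
D_Earth = 0.8228 × 2.99 km = 2.46 km

D ≈ 2.46 km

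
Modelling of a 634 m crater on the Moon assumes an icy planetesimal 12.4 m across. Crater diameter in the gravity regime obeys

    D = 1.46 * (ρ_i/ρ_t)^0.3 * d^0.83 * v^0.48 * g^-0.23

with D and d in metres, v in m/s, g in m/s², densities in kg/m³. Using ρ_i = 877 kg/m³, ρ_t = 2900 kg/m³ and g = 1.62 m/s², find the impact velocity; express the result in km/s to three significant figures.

Rearranging for v: v = [D / (1.46 · (877/2900)^0.3 · 12.4^0.83 · 1.62^-0.23)]^(1/0.48).
(877/2900)^0.3 = 0.6985
12.4^0.83 = 8.082
1.62^-0.23 = 0.8950
Denominator = 1.46 × 0.6985 × 8.082 × 0.8950 = 7.377
D / 7.377 = 634 / 7.377 = 85.94
v = 85.94^(1/0.48) = 85.94^2.0833 = 10703 m/s

v ≈ 10.7 km/s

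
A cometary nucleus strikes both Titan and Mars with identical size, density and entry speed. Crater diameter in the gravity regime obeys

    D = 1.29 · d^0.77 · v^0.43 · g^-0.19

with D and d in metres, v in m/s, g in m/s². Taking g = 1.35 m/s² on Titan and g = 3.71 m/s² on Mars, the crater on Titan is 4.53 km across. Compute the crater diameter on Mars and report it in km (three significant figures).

D ≈ 3.74 km

All impactor-dependent factors cancel in the ratio, leaving D_Mars/D_Titan = (g_Mars/g_Titan)^-0.19.
(3.71/1.35)^-0.19 = 2.748^-0.19 = 0.8253
D_Mars = 0.8253 × 4.53 km = 3.74 km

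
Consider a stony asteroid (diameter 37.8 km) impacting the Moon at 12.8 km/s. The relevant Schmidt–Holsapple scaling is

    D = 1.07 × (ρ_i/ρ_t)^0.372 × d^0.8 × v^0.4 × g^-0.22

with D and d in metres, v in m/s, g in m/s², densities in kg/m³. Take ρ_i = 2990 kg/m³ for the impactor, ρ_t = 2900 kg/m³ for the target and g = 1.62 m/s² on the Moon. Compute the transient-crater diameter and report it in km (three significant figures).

D ≈ 196 km

In SI units: d = 37800 m, v = 12800 m/s.
(ρ_i/ρ_t)^0.372 = (2990/2900)^0.372 = 1.011
d^0.8 = 37800^0.8 = 4592
v^0.4 = 12800^0.4 = 43.94
g^-0.22 = 1.62^-0.22 = 0.8993
D = 1.07 × 1.011 × 4592 × 43.94 × 0.8993 = 1.963 × 10^5 m
   = 196.3 km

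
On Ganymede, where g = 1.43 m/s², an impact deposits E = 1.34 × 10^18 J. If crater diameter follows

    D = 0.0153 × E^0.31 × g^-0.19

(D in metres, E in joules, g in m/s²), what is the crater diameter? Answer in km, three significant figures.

D ≈ 5.95 km

E^0.31 = (1.34 × 10^18)^0.31 = 4.163 × 10^5
g^-0.19 = 1.43^-0.19 = 0.9343
D = 0.0153 × 4.163 × 10^5 × 0.9343 = 5951 m
   = 5.951 km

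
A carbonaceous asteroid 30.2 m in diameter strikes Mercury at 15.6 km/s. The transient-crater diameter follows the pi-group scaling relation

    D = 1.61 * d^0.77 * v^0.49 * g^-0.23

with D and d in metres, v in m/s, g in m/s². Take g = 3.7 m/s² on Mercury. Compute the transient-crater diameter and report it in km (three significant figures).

D ≈ 1.86 km

In SI units: v = 15600 m/s.
d^0.77 = 30.2^0.77 = 13.79
v^0.49 = 15600^0.49 = 113.4
g^-0.23 = 3.7^-0.23 = 0.7401
D = 1.61 × 13.79 × 113.4 × 0.7401 = 1863 m
   = 1.863 km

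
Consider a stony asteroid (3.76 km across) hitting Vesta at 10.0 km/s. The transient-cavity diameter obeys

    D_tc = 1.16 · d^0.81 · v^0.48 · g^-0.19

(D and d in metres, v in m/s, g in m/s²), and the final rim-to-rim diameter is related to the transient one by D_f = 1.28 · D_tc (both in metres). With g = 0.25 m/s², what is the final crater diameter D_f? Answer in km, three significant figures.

In SI: d = 3760 m, v = 10000 m/s.
d^0.81 = 3760^0.81 = 786.9
v^0.48 = 10000^0.48 = 83.18
g^-0.19 = 0.25^-0.19 = 1.301
D_tc = 1.16 × 786.9 × 83.18 × 1.301 = 98780 m
D_f = 1.28 × 98780 = 1.264 × 10^5 m
     = 126.4 km

D_f ≈ 126 km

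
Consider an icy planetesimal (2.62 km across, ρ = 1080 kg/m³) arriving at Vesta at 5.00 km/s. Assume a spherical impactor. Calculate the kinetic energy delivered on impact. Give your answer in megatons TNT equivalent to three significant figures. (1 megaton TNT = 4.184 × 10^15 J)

E ≈ 30400 Mt TNT

d = 2620 m; v = 5000 m/s.
Mass m = (π/6) ρ d³ = (π/6) × 1080 × (2620)³ = 1.017 × 10^13 kg
E = ½ m v² = 0.5 × 1.017 × 10^13 × (5000)² = 1.271 × 10^20 J
   = 1.271 × 10^20 / 4.184×10^15 = 30378 Mt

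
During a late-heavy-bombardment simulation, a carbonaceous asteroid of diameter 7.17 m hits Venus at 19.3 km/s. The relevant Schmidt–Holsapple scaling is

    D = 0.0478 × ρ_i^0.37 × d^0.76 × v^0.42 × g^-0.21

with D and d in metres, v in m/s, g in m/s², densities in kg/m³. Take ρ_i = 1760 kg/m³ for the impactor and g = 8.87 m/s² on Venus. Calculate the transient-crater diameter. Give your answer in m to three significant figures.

D ≈ 135 m

In SI units: v = 19300 m/s.
ρ_i^0.37 = 1760^0.37 = 15.88
d^0.76 = 7.17^0.76 = 4.469
v^0.42 = 19300^0.42 = 63.09
g^-0.21 = 8.87^-0.21 = 0.6323
D = 0.0478 × 15.88 × 4.469 × 63.09 × 0.6323 = 135.3 m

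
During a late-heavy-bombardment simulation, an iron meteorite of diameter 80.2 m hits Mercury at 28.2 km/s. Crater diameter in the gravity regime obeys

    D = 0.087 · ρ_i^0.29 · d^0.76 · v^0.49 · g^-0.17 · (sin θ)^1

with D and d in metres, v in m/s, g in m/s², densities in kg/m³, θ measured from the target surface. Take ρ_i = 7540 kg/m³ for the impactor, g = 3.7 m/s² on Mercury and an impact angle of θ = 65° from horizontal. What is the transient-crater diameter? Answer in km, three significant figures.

In SI units: v = 28200 m/s.
ρ_i^0.29 = 7540^0.29 = 13.32
d^0.76 = 80.2^0.76 = 28.00
v^0.49 = 28200^0.49 = 151.6
g^-0.17 = 3.7^-0.17 = 0.8006
(sin 65°)^1 = 0.9063^1 = 0.9063
D = 0.087 × 13.32 × 28.00 × 151.6 × 0.8006 × 0.9063 = 3569 m
   = 3.569 km

D ≈ 3.57 km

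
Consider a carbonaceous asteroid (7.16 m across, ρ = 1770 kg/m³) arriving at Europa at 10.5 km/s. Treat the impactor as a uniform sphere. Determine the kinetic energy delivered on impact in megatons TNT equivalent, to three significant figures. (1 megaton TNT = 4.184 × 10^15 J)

E ≈ 4.48 × 10^-3 Mt TNT

v = 10500 m/s.
Mass m = (π/6) ρ d³ = (π/6) × 1770 × (7.16)³ = 3.402 × 10^5 kg
E = ½ m v² = 0.5 × 3.402 × 10^5 × (10500)² = 1.875 × 10^13 J
   = 1.875 × 10^13 / 4.184×10^15 = 4.481 × 10^-3 Mt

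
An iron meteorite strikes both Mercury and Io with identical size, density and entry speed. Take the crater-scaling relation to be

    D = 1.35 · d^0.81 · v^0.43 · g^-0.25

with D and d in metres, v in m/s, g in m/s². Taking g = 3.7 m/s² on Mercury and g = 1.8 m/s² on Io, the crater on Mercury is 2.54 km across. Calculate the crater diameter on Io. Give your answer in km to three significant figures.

All impactor-dependent factors cancel in the ratio, leaving D_Io/D_Mercury = (g_Io/g_Mercury)^-0.25.
(1.8/3.7)^-0.25 = 0.4865^-0.25 = 1.197
D_Io = 1.197 × 2.54 km = 3.04 km

D ≈ 3.04 km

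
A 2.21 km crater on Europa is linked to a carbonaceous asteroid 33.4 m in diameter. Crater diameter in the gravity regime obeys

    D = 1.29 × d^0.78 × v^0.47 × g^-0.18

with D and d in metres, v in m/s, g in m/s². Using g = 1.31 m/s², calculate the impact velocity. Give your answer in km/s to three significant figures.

v ≈ 24.9 km/s

Rearranging for v: v = [D / (1.29 · 33.4^0.78 · 1.31^-0.18)]^(1/0.47).
D = 2210 m.
33.4^0.78 = 15.44
1.31^-0.18 = 0.9526
Denominator = 1.29 × 15.44 × 0.9526 = 18.97
D / 18.97 = 2210 / 18.97 = 116.5
v = 116.5^(1/0.47) = 116.5^2.1277 = 24918 m/s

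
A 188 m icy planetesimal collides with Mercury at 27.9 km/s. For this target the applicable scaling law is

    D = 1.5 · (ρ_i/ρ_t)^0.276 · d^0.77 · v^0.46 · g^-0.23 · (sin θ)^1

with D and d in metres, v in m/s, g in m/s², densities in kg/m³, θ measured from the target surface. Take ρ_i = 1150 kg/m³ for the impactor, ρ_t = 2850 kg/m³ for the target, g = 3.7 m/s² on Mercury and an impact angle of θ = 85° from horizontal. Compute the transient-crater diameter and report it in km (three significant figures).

D ≈ 5.38 km

In SI units: v = 27900 m/s.
(ρ_i/ρ_t)^0.276 = (1150/2850)^0.276 = 0.7784
d^0.77 = 188^0.77 = 56.38
v^0.46 = 27900^0.46 = 110.9
g^-0.23 = 3.7^-0.23 = 0.7401
(sin 85°)^1 = 0.9962^1 = 0.9962
D = 1.5 × 0.7784 × 56.38 × 110.9 × 0.7401 × 0.9962 = 5383 m
   = 5.383 km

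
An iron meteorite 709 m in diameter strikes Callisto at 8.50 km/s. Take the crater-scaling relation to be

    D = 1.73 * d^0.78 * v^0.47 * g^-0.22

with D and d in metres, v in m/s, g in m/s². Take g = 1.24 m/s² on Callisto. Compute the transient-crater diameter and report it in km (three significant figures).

In SI units: v = 8500 m/s.
d^0.78 = 709^0.78 = 167.3
v^0.47 = 8500^0.47 = 70.28
g^-0.22 = 1.24^-0.22 = 0.9538
D = 1.73 × 167.3 × 70.28 × 0.9538 = 19401 m
   = 19.40 km

D ≈ 19.4 km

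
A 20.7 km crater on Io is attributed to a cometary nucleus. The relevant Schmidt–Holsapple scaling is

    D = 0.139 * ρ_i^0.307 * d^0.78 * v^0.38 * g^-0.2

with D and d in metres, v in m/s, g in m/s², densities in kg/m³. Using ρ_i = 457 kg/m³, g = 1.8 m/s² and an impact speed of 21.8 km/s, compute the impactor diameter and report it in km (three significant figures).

d ≈ 3.44 km

Rearranging for d: d = [D / (0.139 · 457^0.307 · 21800^0.38 · 1.8^-0.2)]^(1/0.78).
D = 20700 m.
457^0.307 = 6.555
21800^0.38 = 44.53
1.8^-0.2 = 0.8891
Denominator = 0.139 × 6.555 × 44.53 × 0.8891 = 36.07
D / 36.07 = 20700 / 36.07 = 573.9
d = 573.9^(1/0.78) = 573.9^1.2821 = 3444 m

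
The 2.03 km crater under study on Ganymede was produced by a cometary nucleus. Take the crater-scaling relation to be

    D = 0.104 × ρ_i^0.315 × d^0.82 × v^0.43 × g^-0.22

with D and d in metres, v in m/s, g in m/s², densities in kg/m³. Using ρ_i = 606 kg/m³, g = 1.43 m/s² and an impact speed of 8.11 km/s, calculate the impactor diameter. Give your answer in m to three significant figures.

Rearranging for d: d = [D / (0.104 · 606^0.315 · 8110^0.43 · 1.43^-0.22)]^(1/0.82).
D = 2030 m.
606^0.315 = 7.525
8110^0.43 = 47.96
1.43^-0.22 = 0.9243
Denominator = 0.104 × 7.525 × 47.96 × 0.9243 = 34.69
D / 34.69 = 2030 / 34.69 = 58.52
d = 58.52^(1/0.82) = 58.52^1.2195 = 143.0 m

d ≈ 143 m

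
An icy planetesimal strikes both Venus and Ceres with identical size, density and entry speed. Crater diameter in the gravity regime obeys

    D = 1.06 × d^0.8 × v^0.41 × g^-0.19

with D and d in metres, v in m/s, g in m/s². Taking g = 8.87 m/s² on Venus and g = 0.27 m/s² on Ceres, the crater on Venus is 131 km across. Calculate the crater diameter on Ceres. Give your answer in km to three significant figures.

All impactor-dependent factors cancel in the ratio, leaving D_Ceres/D_Venus = (g_Ceres/g_Venus)^-0.19.
(0.27/8.87)^-0.19 = 0.03044^-0.19 = 1.942
D_Ceres = 1.942 × 131 km = 254 km

D ≈ 254 km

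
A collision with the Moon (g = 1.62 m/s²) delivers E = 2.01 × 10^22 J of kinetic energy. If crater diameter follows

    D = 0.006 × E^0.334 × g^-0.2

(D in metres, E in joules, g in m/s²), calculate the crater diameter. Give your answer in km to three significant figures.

E^0.334 = (2.01 × 10^22)^0.334 = 2.814 × 10^7
g^-0.2 = 1.62^-0.2 = 0.9080
D = 0.006 × 2.814 × 10^7 × 0.9080 = 1.533 × 10^5 m
   = 153.3 km

D ≈ 153 km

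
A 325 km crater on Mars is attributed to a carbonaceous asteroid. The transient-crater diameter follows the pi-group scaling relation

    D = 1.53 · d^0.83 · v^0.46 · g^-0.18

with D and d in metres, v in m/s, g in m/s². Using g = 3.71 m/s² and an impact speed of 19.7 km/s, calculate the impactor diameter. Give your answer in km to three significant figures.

Rearranging for d: d = [D / (1.53 · 19700^0.46 · 3.71^-0.18)]^(1/0.83).
D = 325000 m.
19700^0.46 = 94.50
3.71^-0.18 = 0.7898
Denominator = 1.53 × 94.50 × 0.7898 = 114.2
D / 114.2 = 325000 / 114.2 = 2846
d = 2846^(1/0.83) = 2846^1.2048 = 14510 m

d ≈ 14.5 km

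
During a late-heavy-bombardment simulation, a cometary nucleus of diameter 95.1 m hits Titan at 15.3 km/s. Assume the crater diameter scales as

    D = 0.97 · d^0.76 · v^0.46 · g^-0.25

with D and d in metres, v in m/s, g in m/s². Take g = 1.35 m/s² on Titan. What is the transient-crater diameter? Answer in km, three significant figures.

D ≈ 2.41 km

In SI units: v = 15300 m/s.
d^0.76 = 95.1^0.76 = 31.87
v^0.46 = 15300^0.46 = 84.13
g^-0.25 = 1.35^-0.25 = 0.9277
D = 0.97 × 31.87 × 84.13 × 0.9277 = 2413 m
   = 2.413 km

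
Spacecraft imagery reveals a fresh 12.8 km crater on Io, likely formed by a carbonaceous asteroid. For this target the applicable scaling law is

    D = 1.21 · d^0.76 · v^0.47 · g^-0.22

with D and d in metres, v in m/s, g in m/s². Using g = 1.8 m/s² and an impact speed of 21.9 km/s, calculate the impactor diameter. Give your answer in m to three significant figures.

Rearranging for d: d = [D / (1.21 · 21900^0.47 · 1.8^-0.22)]^(1/0.76).
D = 12800 m.
21900^0.47 = 109.7
1.8^-0.22 = 0.8787
Denominator = 1.21 × 109.7 × 0.8787 = 116.6
D / 116.6 = 12800 / 116.6 = 109.8
d = 109.8^(1/0.76) = 109.8^1.3158 = 484.2 m

d ≈ 484 m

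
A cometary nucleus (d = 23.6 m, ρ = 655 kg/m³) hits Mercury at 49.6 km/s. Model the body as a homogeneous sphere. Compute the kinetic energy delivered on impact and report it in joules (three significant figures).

v = 49600 m/s.
Mass m = (π/6) ρ d³ = (π/6) × 655 × (23.6)³ = 4.508 × 10^6 kg
E = ½ m v² = 0.5 × 4.508 × 10^6 × (49600)² = 5.545 × 10^15 J

E ≈ 5.55 × 10^15 J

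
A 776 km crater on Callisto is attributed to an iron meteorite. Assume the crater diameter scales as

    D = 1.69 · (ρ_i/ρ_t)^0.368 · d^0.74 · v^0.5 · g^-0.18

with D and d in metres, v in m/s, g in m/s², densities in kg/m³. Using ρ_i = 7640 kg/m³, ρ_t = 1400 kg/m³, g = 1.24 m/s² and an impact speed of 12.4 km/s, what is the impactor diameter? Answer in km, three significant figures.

Rearranging for d: d = [D / (1.69 · (7640/1400)^0.368 · 12400^0.5 · 1.24^-0.18)]^(1/0.74).
D = 776000 m.
(7640/1400)^0.368 = 1.867
12400^0.5 = 111.4
1.24^-0.18 = 0.9620
Denominator = 1.69 × 1.867 × 111.4 × 0.9620 = 338.1
D / 338.1 = 776000 / 338.1 = 2295
d = 2295^(1/0.74) = 2295^1.3514 = 34815 m

d ≈ 34.8 km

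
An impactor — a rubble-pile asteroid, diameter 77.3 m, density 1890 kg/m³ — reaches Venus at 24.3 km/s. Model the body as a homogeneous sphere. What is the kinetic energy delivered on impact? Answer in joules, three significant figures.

v = 24300 m/s.
Mass m = (π/6) ρ d³ = (π/6) × 1890 × (77.3)³ = 4.571 × 10^8 kg
E = ½ m v² = 0.5 × 4.571 × 10^8 × (24300)² = 1.350 × 10^17 J

E ≈ 1.35 × 10^17 J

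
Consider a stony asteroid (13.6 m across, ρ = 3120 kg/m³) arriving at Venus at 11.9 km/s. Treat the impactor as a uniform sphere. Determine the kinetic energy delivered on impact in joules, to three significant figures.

v = 11900 m/s.
Mass m = (π/6) ρ d³ = (π/6) × 3120 × (13.6)³ = 4.109 × 10^6 kg
E = ½ m v² = 0.5 × 4.109 × 10^6 × (11900)² = 2.909 × 10^14 J

E ≈ 2.91 × 10^14 J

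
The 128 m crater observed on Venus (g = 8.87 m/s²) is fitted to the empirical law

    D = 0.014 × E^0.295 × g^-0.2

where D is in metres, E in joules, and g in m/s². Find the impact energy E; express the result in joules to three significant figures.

E ≈ 1.18 × 10^14 J

Rearranging: E = [D / (0.014 · g^-0.2)]^(1/0.295).
g^-0.2 = 8.87^-0.2 = 0.6463
D / (0.014 × 0.6463) = 128 / (9.048 × 10^-3) = 1.415 × 10^4
E = (1.415 × 10^4)^3.3898 = 1.176 × 10^14 J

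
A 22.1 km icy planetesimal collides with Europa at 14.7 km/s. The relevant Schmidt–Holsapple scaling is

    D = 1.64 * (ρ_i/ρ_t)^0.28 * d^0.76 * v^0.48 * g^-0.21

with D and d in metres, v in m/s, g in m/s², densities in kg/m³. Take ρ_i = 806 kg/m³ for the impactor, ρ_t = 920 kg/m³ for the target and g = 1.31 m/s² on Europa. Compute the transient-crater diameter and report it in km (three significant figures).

D ≈ 299 km

In SI units: d = 22100 m, v = 14700 m/s.
(ρ_i/ρ_t)^0.28 = (806/920)^0.28 = 0.9636
d^0.76 = 22100^0.76 = 2003
v^0.48 = 14700^0.48 = 100.1
g^-0.21 = 1.31^-0.21 = 0.9449
D = 1.64 × 0.9636 × 2003 × 100.1 × 0.9449 = 2.994 × 10^5 m
   = 299.4 km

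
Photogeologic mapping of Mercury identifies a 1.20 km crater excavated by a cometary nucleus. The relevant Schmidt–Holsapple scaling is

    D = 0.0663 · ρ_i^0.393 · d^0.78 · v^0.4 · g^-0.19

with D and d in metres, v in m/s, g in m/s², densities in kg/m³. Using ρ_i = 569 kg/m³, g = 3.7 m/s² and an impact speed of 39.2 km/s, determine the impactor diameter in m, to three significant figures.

Rearranging for d: d = [D / (0.0663 · 569^0.393 · 39200^0.4 · 3.7^-0.19)]^(1/0.78).
D = 1200 m.
569^0.393 = 12.10
39200^0.4 = 68.76
3.7^-0.19 = 0.7799
Denominator = 0.0663 × 12.10 × 68.76 × 0.7799 = 43.02
D / 43.02 = 1200 / 43.02 = 27.89
d = 27.89^(1/0.78) = 27.89^1.2821 = 71.32 m

d ≈ 71.3 m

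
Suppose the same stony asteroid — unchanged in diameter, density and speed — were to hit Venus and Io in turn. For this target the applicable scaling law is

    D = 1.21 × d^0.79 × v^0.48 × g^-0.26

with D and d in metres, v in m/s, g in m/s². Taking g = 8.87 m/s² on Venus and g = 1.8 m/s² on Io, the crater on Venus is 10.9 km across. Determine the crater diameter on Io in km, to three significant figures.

D ≈ 16.5 km

All impactor-dependent factors cancel in the ratio, leaving D_Io/D_Venus = (g_Io/g_Venus)^-0.26.
(1.8/8.87)^-0.26 = 0.2029^-0.26 = 1.514
D_Io = 1.514 × 10.9 km = 16.5 km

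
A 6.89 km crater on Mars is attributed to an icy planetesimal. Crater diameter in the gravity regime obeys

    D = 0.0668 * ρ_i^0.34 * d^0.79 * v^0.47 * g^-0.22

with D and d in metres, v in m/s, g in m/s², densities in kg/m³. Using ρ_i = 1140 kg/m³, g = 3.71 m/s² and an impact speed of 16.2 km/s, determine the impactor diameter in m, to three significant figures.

Rearranging for d: d = [D / (0.0668 · 1140^0.34 · 16200^0.47 · 3.71^-0.22)]^(1/0.79).
D = 6890 m.
1140^0.34 = 10.95
16200^0.47 = 95.16
3.71^-0.22 = 0.7494
Denominator = 0.0668 × 10.95 × 95.16 × 0.7494 = 52.16
D / 52.16 = 6890 / 52.16 = 132.1
d = 132.1^(1/0.79) = 132.1^1.2658 = 483.8 m

d ≈ 484 m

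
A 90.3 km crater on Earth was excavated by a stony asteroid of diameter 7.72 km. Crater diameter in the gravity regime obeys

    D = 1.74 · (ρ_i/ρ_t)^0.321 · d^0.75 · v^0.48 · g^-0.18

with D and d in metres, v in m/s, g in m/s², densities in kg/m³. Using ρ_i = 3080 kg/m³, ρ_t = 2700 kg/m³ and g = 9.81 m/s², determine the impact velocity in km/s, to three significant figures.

Rearranging for v: v = [D / (1.74 · (3080/2700)^0.321 · 7720^0.75 · 9.81^-0.18)]^(1/0.48).
D = 90300 m.
(3080/2700)^0.321 = 1.043
7720^0.75 = 823.6
9.81^-0.18 = 0.6630
Denominator = 1.74 × 1.043 × 823.6 × 0.6630 = 991.0
D / 991.0 = 90300 / 991.0 = 91.12
v = 91.12^(1/0.48) = 91.12^2.0833 = 12091 m/s

v ≈ 12.1 km/s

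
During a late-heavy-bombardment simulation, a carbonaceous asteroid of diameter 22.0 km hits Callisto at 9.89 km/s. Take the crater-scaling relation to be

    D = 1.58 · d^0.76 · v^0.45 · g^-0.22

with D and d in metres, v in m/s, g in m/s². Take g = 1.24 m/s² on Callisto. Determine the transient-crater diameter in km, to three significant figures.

In SI units: d = 22000 m, v = 9890 m/s.
d^0.76 = 22000^0.76 = 1996
v^0.45 = 9890^0.45 = 62.78
g^-0.22 = 1.24^-0.22 = 0.9538
D = 1.58 × 1996 × 62.78 × 0.9538 = 1.888 × 10^5 m
   = 188.8 km

D ≈ 189 km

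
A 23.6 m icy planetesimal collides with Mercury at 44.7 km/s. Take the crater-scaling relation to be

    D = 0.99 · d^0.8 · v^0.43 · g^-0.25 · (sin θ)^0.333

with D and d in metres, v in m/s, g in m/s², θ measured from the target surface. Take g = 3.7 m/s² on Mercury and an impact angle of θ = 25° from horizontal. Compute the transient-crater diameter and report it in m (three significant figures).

D ≈ 671 m

In SI units: v = 44700 m/s.
d^0.8 = 23.6^0.8 = 12.54
v^0.43 = 44700^0.43 = 99.92
g^-0.25 = 3.7^-0.25 = 0.7210
(sin 25°)^0.333 = 0.4226^0.333 = 0.7506
D = 0.99 × 12.54 × 99.92 × 0.7210 × 0.7506 = 671.3 m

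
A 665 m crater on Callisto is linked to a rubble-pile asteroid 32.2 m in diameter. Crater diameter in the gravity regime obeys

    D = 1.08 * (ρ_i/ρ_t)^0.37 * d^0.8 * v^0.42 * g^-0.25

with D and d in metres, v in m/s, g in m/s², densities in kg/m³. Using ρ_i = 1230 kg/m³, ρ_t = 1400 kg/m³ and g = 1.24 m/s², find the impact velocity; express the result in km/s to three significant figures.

v ≈ 7.49 km/s

Rearranging for v: v = [D / (1.08 · (1230/1400)^0.37 · 32.2^0.8 · 1.24^-0.25)]^(1/0.42).
(1230/1400)^0.37 = 0.9532
32.2^0.8 = 16.08
1.24^-0.25 = 0.9476
Denominator = 1.08 × 0.9532 × 16.08 × 0.9476 = 15.69
D / 15.69 = 665 / 15.69 = 42.38
v = 42.38^(1/0.42) = 42.38^2.381 = 7486 m/s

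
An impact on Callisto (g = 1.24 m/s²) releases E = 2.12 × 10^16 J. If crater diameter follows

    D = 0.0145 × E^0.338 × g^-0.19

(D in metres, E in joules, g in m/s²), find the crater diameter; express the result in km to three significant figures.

E^0.338 = (2.12 × 10^16)^0.338 = 3.298 × 10^5
g^-0.19 = 1.24^-0.19 = 0.9600
D = 0.0145 × 3.298 × 10^5 × 0.9600 = 4591 m
   = 4.591 km

D ≈ 4.59 km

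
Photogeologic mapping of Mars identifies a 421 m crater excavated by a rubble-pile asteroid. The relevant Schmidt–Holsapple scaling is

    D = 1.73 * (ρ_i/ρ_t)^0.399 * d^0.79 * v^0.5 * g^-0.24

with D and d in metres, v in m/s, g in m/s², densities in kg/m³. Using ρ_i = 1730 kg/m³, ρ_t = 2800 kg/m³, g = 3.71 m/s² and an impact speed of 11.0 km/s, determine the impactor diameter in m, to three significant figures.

d ≈ 5.51 m

Rearranging for d: d = [D / (1.73 · (1730/2800)^0.399 · 11000^0.5 · 3.71^-0.24)]^(1/0.79).
(1730/2800)^0.399 = 0.8252
11000^0.5 = 104.9
3.71^-0.24 = 0.7300
Denominator = 1.73 × 0.8252 × 104.9 × 0.7300 = 109.3
D / 109.3 = 421 / 109.3 = 3.852
d = 3.852^(1/0.79) = 3.852^1.2658 = 5.513 m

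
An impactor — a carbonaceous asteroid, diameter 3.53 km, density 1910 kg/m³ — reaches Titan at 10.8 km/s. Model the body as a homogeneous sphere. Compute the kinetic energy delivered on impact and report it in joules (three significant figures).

d = 3530 m; v = 10800 m/s.
Mass m = (π/6) ρ d³ = (π/6) × 1910 × (3530)³ = 4.399 × 10^13 kg
E = ½ m v² = 0.5 × 4.399 × 10^13 × (10800)² = 2.565 × 10^21 J

E ≈ 2.57 × 10^21 J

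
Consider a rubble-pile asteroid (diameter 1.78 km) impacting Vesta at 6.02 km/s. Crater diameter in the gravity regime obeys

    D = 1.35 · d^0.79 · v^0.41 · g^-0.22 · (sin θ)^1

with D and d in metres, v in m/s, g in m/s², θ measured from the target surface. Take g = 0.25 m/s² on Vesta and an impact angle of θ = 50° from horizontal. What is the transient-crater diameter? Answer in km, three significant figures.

In SI units: d = 1780 m, v = 6020 m/s.
d^0.79 = 1780^0.79 = 369.7
v^0.41 = 6020^0.41 = 35.45
g^-0.22 = 0.25^-0.22 = 1.357
(sin 50°)^1 = 0.7660^1 = 0.7660
D = 1.35 × 369.7 × 35.45 × 1.357 × 0.7660 = 18391 m
   = 18.39 km

D ≈ 18.4 km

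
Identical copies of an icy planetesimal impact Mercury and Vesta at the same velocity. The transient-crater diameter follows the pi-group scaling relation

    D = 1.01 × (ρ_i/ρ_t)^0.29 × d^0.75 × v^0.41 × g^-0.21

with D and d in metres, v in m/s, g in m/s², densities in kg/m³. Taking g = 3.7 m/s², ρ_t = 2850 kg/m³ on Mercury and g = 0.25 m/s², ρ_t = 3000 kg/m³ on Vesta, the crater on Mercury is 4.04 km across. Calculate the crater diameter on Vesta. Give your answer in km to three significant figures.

D ≈ 7.01 km

The impactor-only factors (d, v, ρ_i) cancel in the ratio, leaving D_Vesta/D_Mercury = (g_Vesta/g_Mercury)^-0.21 · (ρ_t,Mercury/ρ_t,Vesta)^0.29.
(0.25/3.7)^-0.21 = 0.06757^-0.21 = 1.761
(2850/3000)^0.29 = 0.9500^0.29 = 0.9852
Ratio = 1.761 × 0.9852 = 1.735
D_Vesta = 1.735 × 4.04 km = 7.01 km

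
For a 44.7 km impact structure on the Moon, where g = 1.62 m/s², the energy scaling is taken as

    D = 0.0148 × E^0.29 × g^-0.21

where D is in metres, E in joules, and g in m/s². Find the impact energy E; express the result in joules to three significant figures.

Rearranging: E = [D / (0.0148 · g^-0.21)]^(1/0.29).
D = 44700 m.
g^-0.21 = 1.62^-0.21 = 0.9037
D / (0.0148 × 0.9037) = 44700 / (0.01337) = 3.343 × 10^6
E = (3.343 × 10^6)^3.4483 = 3.142 × 10^22 J

E ≈ 3.14 × 10^22 J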